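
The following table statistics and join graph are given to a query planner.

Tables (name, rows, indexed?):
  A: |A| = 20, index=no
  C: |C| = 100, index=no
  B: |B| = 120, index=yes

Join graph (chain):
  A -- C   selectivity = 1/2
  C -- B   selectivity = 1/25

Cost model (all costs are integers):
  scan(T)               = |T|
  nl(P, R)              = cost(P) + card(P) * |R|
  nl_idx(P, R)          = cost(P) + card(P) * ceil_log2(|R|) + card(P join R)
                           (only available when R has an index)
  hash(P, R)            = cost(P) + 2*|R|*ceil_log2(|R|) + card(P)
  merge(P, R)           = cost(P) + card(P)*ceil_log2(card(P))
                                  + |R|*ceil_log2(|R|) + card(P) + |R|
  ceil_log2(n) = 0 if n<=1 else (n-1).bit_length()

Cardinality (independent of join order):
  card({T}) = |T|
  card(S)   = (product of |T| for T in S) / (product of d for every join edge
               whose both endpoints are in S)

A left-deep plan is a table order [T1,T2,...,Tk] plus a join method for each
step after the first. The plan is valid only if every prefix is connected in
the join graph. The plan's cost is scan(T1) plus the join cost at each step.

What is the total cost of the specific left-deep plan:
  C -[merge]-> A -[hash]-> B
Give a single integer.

3700

step 1: scan C: cost=100, card=100
step 2: join A via merge
    card(P join A) = 100*20/(2) = 1000
    cost = 100 + 100*7 + 20*5 + 100 + 20 = 1020
step 3: join B via hash
    card(P join B) = 1000*120/(25) = 4800
    cost = 1020 + 2*120*7 + 1000 = 3700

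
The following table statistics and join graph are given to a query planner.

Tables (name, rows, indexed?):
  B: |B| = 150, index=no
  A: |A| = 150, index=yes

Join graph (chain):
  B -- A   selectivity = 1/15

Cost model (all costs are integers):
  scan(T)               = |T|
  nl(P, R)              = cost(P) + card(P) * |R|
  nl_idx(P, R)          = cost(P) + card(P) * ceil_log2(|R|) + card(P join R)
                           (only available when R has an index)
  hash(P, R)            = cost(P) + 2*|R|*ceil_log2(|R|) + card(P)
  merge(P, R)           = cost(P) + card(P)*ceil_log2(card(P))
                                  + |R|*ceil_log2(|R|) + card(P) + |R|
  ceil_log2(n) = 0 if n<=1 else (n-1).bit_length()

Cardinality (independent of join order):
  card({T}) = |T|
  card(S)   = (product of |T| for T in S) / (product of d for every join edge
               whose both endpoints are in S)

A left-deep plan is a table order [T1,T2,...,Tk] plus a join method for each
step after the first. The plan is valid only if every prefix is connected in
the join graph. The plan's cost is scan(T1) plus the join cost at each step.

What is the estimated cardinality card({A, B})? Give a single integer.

1500

Tables in S: A(150), B(150)
Edges inside S: B-A(d=15)
numerator = 150 * 150 = 22500
denominator = 15 = 15
card(S) = 22500 / 15 = 1500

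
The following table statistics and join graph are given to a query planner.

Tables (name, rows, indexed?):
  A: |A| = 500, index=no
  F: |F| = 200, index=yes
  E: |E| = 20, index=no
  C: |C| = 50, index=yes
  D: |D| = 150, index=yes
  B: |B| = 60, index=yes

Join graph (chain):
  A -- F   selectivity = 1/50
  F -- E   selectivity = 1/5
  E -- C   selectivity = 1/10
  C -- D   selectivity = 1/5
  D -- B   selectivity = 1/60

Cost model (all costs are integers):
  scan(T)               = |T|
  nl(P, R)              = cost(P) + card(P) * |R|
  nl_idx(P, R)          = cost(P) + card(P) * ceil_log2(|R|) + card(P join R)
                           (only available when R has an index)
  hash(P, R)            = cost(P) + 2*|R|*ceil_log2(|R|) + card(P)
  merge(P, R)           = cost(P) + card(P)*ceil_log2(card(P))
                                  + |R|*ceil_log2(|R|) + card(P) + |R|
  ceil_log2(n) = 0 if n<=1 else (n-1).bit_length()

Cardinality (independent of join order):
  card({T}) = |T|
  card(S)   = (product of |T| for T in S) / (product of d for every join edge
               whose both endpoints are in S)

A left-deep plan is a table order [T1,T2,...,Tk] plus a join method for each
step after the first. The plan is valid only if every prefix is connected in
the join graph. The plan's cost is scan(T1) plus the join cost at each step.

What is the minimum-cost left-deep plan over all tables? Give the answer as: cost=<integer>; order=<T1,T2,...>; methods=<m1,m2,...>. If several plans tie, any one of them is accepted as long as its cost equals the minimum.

cost=138340; order=B,D,C,E,F,A; methods=nl_idx,hash,hash,hash,hash

Selinger DP (subsets sized 1..n):
  {A}: scan cost=500, card=500
  {F}: scan cost=200, card=200
  {E}: scan cost=20, card=20
  {C}: scan cost=50, card=50
  {D}: scan cost=150, card=150
  {B}: scan cost=60, card=60
  {AF}: card=2000; try (F,hash)→4200, (F,nl_idx)→6500, (A,merge)→7000, (F,merge)→7300, (A,hash)→9400, (A,nl)→100200 …(+1); best=4200 via (F,hash)
  {EF}: card=800; try (E,hash)→600, (F,nl_idx)→980, (F,merge)→1940, (E,merge)→2120, (F,hash)→3240, (F,nl)→4020 …(+1); best=600 via (E,hash)
  {CE}: card=100; try (C,nl_idx)→240, (E,hash)→300, (C,merge)→490, (E,merge)→520, (C,hash)→640, (C,nl)→1020 …(+1); best=240 via (C,nl_idx)
  {CD}: card=1500; try (C,hash)→900, (D,merge)→1750, (C,merge)→1850, (D,nl_idx)→1950, (D,hash)→2500, (C,nl_idx)→2550 …(+2); best=900 via (C,hash)
  {BD}: card=150; try (D,nl_idx)→690, (B,hash)→1020, (B,nl_idx)→1200, (D,merge)→1830, (B,merge)→1920, (D,hash)→2520 …(+2); best=690 via (D,nl_idx)
  {AEF}: card=8000; try (E,hash)→6400, (A,hash)→10400, (A,merge)→14400, (E,merge)→28320, (E,nl)→44200, (A,nl)→400600; best=6400 via (E,hash)
  {CEF}: card=4000; try (C,hash)→2000, (F,merge)→2840, (F,hash)→3540, (F,nl_idx)→5040, (C,nl_idx)→9400, (C,merge)→9750 …(+2); best=2000 via (C,hash)
  {CDE}: card=3000; try (D,merge)→2390, (E,hash)→2600, (D,hash)→2740, (D,nl_idx)→4040, (D,nl)→15240, (E,merge)→19020 …(+1); best=2390 via (D,merge)
  {BCD}: card=1500; try (C,hash)→1440, (C,merge)→2390, (C,nl_idx)→3090, (B,hash)→3120, (C,nl)→8190, (B,nl_idx)→11400 …(+2); best=1440 via (C,hash)
  {ACEF}: card=40000; try (C,hash)→15000, (A,hash)→15000, (A,merge)→59000, (C,nl_idx)→94400, (C,merge)→118750, (C,nl)→406400 …(+1); best=15000 via (C,hash)
  {CDEF}: card=120000; try (D,hash)→8400, (F,hash)→8590, (F,merge)→43190, (D,merge)→55350, (F,nl_idx)→146390, (D,nl_idx)→154000 …(+2); best=8400 via (D,hash)
  {BCDE}: card=3000; try (E,hash)→3140, (B,hash)→6110, (E,merge)→19560, (B,nl_idx)→23390, (E,nl)→31440, (B,merge)→41810 …(+1); best=3140 via (E,hash)
  {ACDEF}: card=1200000; try (D,hash)→57400, (A,hash)→137400, (D,merge)→696350, (D,nl_idx)→1535000, (A,merge)→2173400, (D,nl)→6015000 …(+1); best=57400 via (D,hash)
  {BCDEF}: card=120000; try (F,hash)→9340, (F,merge)→43940, (B,hash)→129120, (F,nl_idx)→147140, (F,nl)→603140, (B,nl_idx)→848400 …(+2); best=9340 via (F,hash)
  {ABCDEF}: card=1200000; try (A,hash)→138340, (B,hash)→1258120, (A,merge)→2174340, (B,nl_idx)→8457400, (B,merge)→26457820, (A,nl)→60009340 …(+1); best=138340 via (A,hash)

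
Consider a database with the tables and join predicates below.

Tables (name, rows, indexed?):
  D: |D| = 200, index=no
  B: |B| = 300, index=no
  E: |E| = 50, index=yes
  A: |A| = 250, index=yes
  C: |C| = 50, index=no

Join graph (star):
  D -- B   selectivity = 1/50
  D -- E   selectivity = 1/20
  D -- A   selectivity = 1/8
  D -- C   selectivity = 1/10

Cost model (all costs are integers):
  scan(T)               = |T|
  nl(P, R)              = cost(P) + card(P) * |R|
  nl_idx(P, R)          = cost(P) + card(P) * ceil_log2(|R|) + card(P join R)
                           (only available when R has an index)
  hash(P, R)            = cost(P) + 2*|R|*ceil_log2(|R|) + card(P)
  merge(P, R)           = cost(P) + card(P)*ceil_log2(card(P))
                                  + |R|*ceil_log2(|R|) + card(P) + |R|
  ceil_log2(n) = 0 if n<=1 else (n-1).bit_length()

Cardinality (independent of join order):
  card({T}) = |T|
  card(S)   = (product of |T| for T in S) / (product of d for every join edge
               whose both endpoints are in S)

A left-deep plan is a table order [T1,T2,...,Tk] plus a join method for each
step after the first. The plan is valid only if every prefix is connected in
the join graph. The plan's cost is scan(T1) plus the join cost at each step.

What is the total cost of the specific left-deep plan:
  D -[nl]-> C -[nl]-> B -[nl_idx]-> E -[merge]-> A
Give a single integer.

step 1: scan D: cost=200, card=200
step 2: join C via nl
    card(P join C) = 200*50/(10) = 1000
    cost = 200 + 200*50 = 10200
step 3: join B via nl
    card(P join B) = 1000*300/(50) = 6000
    cost = 10200 + 1000*300 = 310200
step 4: join E via nl_idx
    card(P join E) = 6000*50/(20) = 15000
    cost = 310200 + 6000*6 + 15000 = 361200
step 5: join A via merge
    card(P join A) = 15000*250/(8) = 468750
    cost = 361200 + 15000*14 + 250*8 + 15000 + 250 = 588450

588450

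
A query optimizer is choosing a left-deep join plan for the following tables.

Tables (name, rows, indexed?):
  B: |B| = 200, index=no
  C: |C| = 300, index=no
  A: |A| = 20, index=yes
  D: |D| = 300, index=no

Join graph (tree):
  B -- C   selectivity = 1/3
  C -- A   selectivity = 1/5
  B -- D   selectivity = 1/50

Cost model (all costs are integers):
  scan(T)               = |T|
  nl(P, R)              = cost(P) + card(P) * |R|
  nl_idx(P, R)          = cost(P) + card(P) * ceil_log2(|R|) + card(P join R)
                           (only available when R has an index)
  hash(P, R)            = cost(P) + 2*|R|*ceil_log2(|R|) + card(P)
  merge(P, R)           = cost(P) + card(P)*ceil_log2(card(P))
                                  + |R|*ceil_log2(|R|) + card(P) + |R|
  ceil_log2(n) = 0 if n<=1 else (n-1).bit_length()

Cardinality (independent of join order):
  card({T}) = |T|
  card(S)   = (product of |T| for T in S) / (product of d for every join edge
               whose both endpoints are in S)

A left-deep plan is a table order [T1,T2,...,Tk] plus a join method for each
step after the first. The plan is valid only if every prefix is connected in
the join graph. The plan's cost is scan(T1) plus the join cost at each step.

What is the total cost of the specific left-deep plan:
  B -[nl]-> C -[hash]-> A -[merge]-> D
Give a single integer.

1523400

step 1: scan B: cost=200, card=200
step 2: join C via nl
    card(P join C) = 200*300/(3) = 20000
    cost = 200 + 200*300 = 60200
step 3: join A via hash
    card(P join A) = 20000*20/(5) = 80000
    cost = 60200 + 2*20*5 + 20000 = 80400
step 4: join D via merge
    card(P join D) = 80000*300/(50) = 480000
    cost = 80400 + 80000*17 + 300*9 + 80000 + 300 = 1523400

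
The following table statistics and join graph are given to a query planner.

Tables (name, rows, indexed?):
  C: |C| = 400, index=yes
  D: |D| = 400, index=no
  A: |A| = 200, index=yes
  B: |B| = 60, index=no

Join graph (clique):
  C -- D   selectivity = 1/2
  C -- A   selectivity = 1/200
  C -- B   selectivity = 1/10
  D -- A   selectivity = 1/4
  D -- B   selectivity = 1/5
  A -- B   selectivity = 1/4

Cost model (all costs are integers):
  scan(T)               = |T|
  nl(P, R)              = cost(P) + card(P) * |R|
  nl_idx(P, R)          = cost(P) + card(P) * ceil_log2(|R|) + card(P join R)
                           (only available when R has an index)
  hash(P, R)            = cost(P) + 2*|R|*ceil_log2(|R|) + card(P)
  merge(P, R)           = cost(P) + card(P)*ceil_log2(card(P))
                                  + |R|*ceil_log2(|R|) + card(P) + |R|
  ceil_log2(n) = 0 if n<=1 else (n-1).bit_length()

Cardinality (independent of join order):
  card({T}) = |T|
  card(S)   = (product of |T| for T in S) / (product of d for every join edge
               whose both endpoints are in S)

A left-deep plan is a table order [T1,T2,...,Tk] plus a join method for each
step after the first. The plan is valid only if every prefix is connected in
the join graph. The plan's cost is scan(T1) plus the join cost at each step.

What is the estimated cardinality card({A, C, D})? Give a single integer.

Tables in S: A(200), C(400), D(400)
Edges inside S: C-D(d=2), C-A(d=200), D-A(d=4)
numerator = 200 * 400 * 400 = 32000000
denominator = 2 * 200 * 4 = 1600
card(S) = 32000000 / 1600 = 20000

20000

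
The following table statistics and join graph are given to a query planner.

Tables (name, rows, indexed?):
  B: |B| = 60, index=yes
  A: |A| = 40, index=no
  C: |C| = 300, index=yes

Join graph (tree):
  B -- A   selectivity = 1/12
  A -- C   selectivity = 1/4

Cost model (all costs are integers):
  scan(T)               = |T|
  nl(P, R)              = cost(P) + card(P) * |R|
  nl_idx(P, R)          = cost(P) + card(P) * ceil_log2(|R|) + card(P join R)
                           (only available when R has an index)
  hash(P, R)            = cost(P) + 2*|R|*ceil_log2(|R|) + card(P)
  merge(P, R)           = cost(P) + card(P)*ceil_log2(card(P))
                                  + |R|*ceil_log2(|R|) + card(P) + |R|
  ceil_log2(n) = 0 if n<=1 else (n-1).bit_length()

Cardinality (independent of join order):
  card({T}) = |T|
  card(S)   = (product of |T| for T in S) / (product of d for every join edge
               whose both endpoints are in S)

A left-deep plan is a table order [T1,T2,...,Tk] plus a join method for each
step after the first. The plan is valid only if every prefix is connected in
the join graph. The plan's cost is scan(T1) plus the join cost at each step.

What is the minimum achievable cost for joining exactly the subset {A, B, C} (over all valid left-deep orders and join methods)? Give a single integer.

4800

Selinger DP over subsets of {A,B,C}:
  {B}: scan cost=60, card=60
  {A}: scan cost=40, card=40
  {C}: scan cost=300, card=300
  {AB}: card=200; try (B,nl_idx)→480, (A,hash)→600, (B,merge)→740, (A,merge)→760, (B,hash)→800, (B,nl)→2440 …(+1); best=480 via (B,nl_idx)
  {AC}: card=3000; try (A,hash)→1080, (C,merge)→3320, (C,nl_idx)→3400, (A,merge)→3580, (C,hash)→5480, (C,nl)→12040 …(+1); best=1080 via (A,hash)
  {ABC}: card=15000; try (B,hash)→4800, (C,merge)→5280, (C,hash)→6080, (C,nl_idx)→17280, (B,nl_idx)→34080, (B,merge)→40500 …(+2); best=4800 via (B,hash)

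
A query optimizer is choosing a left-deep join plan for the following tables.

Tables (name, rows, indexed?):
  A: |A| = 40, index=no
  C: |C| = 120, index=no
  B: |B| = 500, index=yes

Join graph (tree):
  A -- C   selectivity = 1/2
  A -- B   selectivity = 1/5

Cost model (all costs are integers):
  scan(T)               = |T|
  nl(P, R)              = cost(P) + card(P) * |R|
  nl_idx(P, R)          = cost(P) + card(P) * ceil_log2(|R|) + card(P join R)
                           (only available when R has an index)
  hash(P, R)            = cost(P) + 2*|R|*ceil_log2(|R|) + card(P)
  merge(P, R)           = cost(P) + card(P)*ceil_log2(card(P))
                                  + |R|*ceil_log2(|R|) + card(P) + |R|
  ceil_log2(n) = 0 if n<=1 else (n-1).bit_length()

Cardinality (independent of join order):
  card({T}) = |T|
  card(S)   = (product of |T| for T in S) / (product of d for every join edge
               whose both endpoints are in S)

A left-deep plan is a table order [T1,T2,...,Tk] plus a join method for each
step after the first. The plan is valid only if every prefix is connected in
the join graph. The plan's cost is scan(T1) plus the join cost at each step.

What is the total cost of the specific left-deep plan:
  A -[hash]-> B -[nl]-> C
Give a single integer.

step 1: scan A: cost=40, card=40
step 2: join B via hash
    card(P join B) = 40*500/(5) = 4000
    cost = 40 + 2*500*9 + 40 = 9080
step 3: join C via nl
    card(P join C) = 4000*120/(2) = 240000
    cost = 9080 + 4000*120 = 489080

489080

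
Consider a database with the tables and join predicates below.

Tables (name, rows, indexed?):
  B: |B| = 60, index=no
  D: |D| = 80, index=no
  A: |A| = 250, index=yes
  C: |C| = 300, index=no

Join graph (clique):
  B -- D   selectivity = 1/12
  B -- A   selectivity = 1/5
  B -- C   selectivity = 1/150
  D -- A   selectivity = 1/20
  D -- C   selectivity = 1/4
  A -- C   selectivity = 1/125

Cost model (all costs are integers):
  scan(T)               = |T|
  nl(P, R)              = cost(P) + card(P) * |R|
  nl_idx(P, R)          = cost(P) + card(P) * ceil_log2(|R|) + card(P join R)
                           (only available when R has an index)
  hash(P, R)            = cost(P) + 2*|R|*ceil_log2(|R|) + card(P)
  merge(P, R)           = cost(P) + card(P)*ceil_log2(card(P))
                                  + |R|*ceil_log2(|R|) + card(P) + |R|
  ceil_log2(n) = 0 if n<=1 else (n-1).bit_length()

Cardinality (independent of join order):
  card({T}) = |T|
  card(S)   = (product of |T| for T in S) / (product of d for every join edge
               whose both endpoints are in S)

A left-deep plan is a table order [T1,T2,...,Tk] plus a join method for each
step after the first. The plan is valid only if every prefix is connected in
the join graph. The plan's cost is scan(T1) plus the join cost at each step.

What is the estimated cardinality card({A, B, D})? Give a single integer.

Tables in S: A(250), B(60), D(80)
Edges inside S: B-D(d=12), B-A(d=5), D-A(d=20)
numerator = 250 * 60 * 80 = 1200000
denominator = 12 * 5 * 20 = 1200
card(S) = 1200000 / 1200 = 1000

1000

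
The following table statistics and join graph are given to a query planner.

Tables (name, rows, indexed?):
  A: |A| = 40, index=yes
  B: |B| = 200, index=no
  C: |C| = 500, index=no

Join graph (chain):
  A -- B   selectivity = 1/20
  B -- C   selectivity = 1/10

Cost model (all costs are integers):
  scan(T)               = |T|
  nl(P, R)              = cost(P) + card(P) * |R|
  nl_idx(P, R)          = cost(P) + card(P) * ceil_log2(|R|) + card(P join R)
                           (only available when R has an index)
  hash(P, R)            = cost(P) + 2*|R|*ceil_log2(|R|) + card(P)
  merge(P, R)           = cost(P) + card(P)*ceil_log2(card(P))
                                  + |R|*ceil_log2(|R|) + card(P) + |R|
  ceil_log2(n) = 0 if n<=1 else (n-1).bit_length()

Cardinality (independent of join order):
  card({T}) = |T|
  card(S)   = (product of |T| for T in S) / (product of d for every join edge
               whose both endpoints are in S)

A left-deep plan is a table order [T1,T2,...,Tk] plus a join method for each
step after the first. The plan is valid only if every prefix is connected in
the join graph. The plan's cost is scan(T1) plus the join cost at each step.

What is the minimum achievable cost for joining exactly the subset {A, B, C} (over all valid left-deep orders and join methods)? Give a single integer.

Selinger DP over subsets of {A,B,C}:
  {A}: scan cost=40, card=40
  {B}: scan cost=200, card=200
  {C}: scan cost=500, card=500
  {AB}: card=400; try (A,hash)→880, (A,nl_idx)→1800, (B,merge)→2120, (A,merge)→2280, (B,hash)→3280, (B,nl)→8040 …(+1); best=880 via (A,hash)
  {BC}: card=10000; try (B,hash)→4200, (C,merge)→7000, (B,merge)→7300, (C,hash)→9400, (C,nl)→100200, (B,nl)→100500; best=4200 via (B,hash)
  {ABC}: card=20000; try (C,merge)→9880, (C,hash)→10280, (A,hash)→14680, (A,nl_idx)→84200, (A,merge)→154480, (C,nl)→200880 …(+1); best=9880 via (C,merge)

9880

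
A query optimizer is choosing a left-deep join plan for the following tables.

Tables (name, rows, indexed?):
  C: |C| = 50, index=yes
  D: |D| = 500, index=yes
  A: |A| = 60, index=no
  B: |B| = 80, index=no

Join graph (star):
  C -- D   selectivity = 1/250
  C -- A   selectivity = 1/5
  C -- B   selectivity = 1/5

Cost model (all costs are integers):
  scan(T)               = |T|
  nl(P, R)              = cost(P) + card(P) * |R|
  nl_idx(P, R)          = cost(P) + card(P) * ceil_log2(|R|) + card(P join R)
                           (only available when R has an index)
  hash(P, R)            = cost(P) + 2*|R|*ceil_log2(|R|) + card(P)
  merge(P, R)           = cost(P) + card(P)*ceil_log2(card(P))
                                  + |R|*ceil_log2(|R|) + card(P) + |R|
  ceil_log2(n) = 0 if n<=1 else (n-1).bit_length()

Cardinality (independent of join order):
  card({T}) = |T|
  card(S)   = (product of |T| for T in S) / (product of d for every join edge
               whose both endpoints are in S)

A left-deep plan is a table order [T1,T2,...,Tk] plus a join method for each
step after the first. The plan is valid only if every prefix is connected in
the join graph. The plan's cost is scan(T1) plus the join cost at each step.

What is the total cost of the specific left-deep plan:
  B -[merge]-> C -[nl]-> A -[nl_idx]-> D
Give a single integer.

step 1: scan B: cost=80, card=80
step 2: join C via merge
    card(P join C) = 80*50/(5) = 800
    cost = 80 + 80*7 + 50*6 + 80 + 50 = 1070
step 3: join A via nl
    card(P join A) = 800*60/(5) = 9600
    cost = 1070 + 800*60 = 49070
step 4: join D via nl_idx
    card(P join D) = 9600*500/(250) = 19200
    cost = 49070 + 9600*9 + 19200 = 154670

154670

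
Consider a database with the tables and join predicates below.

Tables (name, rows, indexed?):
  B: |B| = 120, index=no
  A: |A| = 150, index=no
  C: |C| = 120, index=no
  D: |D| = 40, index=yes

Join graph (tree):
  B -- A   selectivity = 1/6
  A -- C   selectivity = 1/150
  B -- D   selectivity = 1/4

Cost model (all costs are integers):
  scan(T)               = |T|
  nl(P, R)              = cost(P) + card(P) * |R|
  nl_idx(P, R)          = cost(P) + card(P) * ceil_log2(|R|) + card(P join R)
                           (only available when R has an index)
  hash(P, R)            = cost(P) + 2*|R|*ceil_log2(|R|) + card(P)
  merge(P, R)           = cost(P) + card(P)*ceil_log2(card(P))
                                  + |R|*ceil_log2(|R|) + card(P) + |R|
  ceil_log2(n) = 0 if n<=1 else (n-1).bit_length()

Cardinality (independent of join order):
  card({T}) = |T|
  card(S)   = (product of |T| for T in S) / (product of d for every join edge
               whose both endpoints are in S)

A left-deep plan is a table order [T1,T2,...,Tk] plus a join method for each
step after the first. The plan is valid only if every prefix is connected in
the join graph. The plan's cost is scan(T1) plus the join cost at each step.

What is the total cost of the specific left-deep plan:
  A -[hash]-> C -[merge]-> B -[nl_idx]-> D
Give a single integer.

step 1: scan A: cost=150, card=150
step 2: join C via hash
    card(P join C) = 150*120/(150) = 120
    cost = 150 + 2*120*7 + 150 = 1980
step 3: join B via merge
    card(P join B) = 120*120/(6) = 2400
    cost = 1980 + 120*7 + 120*7 + 120 + 120 = 3900
step 4: join D via nl_idx
    card(P join D) = 2400*40/(4) = 24000
    cost = 3900 + 2400*6 + 24000 = 42300

42300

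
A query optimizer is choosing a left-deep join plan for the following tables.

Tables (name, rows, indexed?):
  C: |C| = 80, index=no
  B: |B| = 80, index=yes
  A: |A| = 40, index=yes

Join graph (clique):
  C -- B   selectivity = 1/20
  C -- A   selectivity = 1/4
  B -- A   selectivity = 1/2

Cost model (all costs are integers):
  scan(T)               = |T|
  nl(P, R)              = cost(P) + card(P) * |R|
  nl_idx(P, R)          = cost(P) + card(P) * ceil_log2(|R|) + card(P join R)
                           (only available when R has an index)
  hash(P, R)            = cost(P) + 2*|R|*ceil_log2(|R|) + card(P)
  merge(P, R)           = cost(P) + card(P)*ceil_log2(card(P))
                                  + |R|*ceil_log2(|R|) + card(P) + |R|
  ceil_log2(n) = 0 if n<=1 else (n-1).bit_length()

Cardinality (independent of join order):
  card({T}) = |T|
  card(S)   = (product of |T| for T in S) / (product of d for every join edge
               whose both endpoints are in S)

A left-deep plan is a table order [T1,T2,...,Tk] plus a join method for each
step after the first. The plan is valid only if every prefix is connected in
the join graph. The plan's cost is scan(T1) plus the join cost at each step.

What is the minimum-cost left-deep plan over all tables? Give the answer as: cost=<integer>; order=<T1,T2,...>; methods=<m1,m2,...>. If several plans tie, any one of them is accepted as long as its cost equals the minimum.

cost=1760; order=C,B,A; methods=nl_idx,hash

Selinger DP (subsets sized 1..n):
  {C}: scan cost=80, card=80
  {B}: scan cost=80, card=80
  {A}: scan cost=40, card=40
  {BC}: card=320; try (B,nl_idx)→960, (C,hash)→1280, (B,hash)→1280, (C,merge)→1360, (B,merge)→1360, (C,nl)→6480 …(+1); best=960 via (B,nl_idx)
  {AC}: card=800; try (A,hash)→640, (C,merge)→960, (A,merge)→1000, (C,hash)→1200, (A,nl_idx)→1360, (C,nl)→3240 …(+1); best=640 via (A,hash)
  {AB}: card=1600; try (A,hash)→640, (B,merge)→960, (A,merge)→1000, (B,hash)→1200, (B,nl_idx)→1920, (A,nl_idx)→2160 …(+2); best=640 via (A,hash)
  {ABC}: card=1600; try (A,hash)→1760, (B,hash)→2560, (C,hash)→3360, (A,merge)→4440, (A,nl_idx)→4480, (B,nl_idx)→7840 …(+5); best=1760 via (A,hash)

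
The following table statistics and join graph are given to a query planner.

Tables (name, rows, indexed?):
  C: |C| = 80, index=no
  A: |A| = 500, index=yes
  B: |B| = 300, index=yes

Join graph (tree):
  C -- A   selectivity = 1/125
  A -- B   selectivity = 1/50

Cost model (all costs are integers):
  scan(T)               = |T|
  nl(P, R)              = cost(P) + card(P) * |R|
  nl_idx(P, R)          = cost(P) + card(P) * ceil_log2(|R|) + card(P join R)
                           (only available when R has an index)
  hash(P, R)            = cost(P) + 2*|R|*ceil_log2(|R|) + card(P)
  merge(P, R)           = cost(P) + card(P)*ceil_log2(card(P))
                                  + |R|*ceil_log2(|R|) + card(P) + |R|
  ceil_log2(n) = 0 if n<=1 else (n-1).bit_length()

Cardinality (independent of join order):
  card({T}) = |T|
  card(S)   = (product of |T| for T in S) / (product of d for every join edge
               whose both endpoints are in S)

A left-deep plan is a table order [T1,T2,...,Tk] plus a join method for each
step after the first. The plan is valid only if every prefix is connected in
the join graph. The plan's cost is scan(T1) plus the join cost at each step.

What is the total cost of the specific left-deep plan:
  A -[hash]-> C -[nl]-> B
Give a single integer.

step 1: scan A: cost=500, card=500
step 2: join C via hash
    card(P join C) = 500*80/(125) = 320
    cost = 500 + 2*80*7 + 500 = 2120
step 3: join B via nl
    card(P join B) = 320*300/(50) = 1920
    cost = 2120 + 320*300 = 98120

98120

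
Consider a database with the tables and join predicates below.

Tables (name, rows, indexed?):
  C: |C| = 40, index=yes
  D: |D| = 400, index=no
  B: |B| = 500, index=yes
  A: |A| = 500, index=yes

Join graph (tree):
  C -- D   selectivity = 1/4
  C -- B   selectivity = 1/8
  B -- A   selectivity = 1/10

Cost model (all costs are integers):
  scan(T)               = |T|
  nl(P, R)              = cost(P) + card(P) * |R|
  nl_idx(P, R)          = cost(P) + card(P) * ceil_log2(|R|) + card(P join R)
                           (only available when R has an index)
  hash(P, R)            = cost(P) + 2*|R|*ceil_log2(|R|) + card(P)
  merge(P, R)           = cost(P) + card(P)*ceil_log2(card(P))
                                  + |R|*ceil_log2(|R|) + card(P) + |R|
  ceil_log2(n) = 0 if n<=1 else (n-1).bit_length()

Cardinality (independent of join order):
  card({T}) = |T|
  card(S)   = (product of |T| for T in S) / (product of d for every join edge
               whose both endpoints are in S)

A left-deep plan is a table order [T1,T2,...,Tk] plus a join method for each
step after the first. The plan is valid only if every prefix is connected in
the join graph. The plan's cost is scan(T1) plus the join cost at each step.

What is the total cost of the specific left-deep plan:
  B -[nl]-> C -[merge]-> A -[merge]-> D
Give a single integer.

2312000

step 1: scan B: cost=500, card=500
step 2: join C via nl
    card(P join C) = 500*40/(8) = 2500
    cost = 500 + 500*40 = 20500
step 3: join A via merge
    card(P join A) = 2500*500/(10) = 125000
    cost = 20500 + 2500*12 + 500*9 + 2500 + 500 = 58000
step 4: join D via merge
    card(P join D) = 125000*400/(4) = 12500000
    cost = 58000 + 125000*17 + 400*9 + 125000 + 400 = 2312000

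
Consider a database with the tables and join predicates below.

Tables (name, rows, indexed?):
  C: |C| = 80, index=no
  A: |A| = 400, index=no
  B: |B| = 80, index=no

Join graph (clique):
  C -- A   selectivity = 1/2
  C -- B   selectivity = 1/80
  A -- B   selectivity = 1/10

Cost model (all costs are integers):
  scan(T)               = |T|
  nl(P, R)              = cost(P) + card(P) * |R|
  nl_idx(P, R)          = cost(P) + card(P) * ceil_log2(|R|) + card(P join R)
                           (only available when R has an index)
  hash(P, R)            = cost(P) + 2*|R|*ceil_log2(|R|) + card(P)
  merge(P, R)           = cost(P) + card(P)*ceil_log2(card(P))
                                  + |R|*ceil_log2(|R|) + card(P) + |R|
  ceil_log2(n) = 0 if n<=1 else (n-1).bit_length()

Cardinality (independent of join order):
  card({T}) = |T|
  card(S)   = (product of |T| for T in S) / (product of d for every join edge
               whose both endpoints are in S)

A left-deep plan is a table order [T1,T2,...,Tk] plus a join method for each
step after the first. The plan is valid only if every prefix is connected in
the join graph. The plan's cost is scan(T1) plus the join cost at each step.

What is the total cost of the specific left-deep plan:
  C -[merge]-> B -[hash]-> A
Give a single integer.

step 1: scan C: cost=80, card=80
step 2: join B via merge
    card(P join B) = 80*80/(80) = 80
    cost = 80 + 80*7 + 80*7 + 80 + 80 = 1360
step 3: join A via hash
    card(P join A) = 80*400/(2*10) = 1600
    cost = 1360 + 2*400*9 + 80 = 8640

8640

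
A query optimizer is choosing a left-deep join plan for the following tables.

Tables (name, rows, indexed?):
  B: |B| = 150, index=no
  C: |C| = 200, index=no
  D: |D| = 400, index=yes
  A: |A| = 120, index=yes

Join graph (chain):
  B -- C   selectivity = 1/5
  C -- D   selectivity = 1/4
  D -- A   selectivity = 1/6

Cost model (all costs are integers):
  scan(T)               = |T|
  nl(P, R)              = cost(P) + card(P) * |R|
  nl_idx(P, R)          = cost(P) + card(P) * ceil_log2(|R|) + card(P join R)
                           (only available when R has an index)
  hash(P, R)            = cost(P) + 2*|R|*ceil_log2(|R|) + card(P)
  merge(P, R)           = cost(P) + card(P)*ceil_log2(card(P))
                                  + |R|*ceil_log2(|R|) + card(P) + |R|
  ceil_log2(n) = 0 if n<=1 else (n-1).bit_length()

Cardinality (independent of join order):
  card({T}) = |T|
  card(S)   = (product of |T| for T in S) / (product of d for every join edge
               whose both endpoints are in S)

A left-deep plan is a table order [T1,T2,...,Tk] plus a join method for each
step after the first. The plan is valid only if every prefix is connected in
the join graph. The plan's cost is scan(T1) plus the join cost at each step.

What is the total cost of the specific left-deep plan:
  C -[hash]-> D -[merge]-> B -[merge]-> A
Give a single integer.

12929910

step 1: scan C: cost=200, card=200
step 2: join D via hash
    card(P join D) = 200*400/(4) = 20000
    cost = 200 + 2*400*9 + 200 = 7600
step 3: join B via merge
    card(P join B) = 20000*150/(5) = 600000
    cost = 7600 + 20000*15 + 150*8 + 20000 + 150 = 328950
step 4: join A via merge
    card(P join A) = 600000*120/(6) = 12000000
    cost = 328950 + 600000*20 + 120*7 + 600000 + 120 = 12929910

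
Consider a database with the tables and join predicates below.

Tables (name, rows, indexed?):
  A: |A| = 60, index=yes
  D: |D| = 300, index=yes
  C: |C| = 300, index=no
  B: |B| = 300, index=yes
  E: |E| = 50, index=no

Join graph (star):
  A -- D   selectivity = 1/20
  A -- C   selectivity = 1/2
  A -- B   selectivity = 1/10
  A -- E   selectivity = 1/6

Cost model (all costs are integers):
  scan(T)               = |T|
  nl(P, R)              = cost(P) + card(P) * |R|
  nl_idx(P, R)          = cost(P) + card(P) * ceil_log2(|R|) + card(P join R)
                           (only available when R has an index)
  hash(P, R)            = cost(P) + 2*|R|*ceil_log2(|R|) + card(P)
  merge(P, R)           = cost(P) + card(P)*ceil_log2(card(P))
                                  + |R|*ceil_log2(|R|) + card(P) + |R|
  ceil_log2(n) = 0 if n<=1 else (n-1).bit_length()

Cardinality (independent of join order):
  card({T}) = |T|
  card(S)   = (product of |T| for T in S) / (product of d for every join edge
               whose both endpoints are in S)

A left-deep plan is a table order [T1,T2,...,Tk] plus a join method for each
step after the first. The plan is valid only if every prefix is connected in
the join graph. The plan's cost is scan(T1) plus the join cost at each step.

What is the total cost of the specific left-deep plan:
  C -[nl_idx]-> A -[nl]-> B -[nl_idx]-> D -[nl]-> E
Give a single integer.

step 1: scan C: cost=300, card=300
step 2: join A via nl_idx
    card(P join A) = 300*60/(2) = 9000
    cost = 300 + 300*6 + 9000 = 11100
step 3: join B via nl
    card(P join B) = 9000*300/(10) = 270000
    cost = 11100 + 9000*300 = 2711100
step 4: join D via nl_idx
    card(P join D) = 270000*300/(20) = 4050000
    cost = 2711100 + 270000*9 + 4050000 = 9191100
step 5: join E via nl
    card(P join E) = 4050000*50/(6) = 33750000
    cost = 9191100 + 4050000*50 = 211691100

211691100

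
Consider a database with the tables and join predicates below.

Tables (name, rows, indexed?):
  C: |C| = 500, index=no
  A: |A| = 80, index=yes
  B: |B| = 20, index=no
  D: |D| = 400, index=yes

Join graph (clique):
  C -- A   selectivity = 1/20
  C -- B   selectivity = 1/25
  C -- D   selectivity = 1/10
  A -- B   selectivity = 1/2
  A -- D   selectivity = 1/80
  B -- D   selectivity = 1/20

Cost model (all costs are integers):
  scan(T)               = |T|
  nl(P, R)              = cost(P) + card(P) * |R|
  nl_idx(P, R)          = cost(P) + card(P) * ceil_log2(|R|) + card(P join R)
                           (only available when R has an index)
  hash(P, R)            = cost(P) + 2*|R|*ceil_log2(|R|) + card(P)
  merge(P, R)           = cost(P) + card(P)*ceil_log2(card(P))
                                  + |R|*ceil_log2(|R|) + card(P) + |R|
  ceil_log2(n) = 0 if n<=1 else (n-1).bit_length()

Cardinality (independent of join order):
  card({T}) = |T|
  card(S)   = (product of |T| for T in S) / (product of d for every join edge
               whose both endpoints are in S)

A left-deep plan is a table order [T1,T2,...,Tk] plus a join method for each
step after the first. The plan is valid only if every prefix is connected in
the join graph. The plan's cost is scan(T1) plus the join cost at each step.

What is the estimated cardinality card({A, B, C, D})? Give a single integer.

20

Tables in S: A(80), B(20), C(500), D(400)
Edges inside S: C-A(d=20), C-B(d=25), C-D(d=10), A-B(d=2), A-D(d=80), B-D(d=20)
numerator = 80 * 20 * 500 * 400 = 320000000
denominator = 20 * 25 * 10 * 2 * 80 * 20 = 16000000
card(S) = 320000000 / 16000000 = 20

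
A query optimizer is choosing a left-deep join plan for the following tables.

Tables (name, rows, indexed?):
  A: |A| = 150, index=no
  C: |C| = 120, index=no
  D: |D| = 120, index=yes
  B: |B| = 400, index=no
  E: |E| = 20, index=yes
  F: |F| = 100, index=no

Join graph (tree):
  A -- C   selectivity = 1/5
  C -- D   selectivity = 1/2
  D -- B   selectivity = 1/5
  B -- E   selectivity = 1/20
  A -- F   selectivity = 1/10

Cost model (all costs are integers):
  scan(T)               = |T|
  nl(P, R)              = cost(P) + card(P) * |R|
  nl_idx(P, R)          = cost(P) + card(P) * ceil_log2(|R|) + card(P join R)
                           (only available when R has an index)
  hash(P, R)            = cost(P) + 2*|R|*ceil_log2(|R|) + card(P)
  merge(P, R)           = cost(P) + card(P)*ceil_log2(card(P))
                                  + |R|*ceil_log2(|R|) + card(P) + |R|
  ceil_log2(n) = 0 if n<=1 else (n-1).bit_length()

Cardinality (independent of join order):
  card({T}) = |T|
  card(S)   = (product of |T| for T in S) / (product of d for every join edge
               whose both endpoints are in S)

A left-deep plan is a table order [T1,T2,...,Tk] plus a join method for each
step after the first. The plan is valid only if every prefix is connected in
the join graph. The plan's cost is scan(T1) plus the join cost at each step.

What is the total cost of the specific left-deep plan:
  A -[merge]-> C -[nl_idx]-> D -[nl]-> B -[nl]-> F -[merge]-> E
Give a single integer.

step 1: scan A: cost=150, card=150
step 2: join C via merge
    card(P join C) = 150*120/(5) = 3600
    cost = 150 + 150*8 + 120*7 + 150 + 120 = 2460
step 3: join D via nl_idx
    card(P join D) = 3600*120/(2) = 216000
    cost = 2460 + 3600*7 + 216000 = 243660
step 4: join B via nl
    card(P join B) = 216000*400/(5) = 17280000
    cost = 243660 + 216000*400 = 86643660
step 5: join F via nl
    card(P join F) = 17280000*100/(10) = 172800000
    cost = 86643660 + 17280000*100 = 1814643660
step 6: join E via merge
    card(P join E) = 172800000*20/(20) = 172800000
    cost = 1814643660 + 172800000*28 + 20*5 + 172800000 + 20 = 6825843780

6825843780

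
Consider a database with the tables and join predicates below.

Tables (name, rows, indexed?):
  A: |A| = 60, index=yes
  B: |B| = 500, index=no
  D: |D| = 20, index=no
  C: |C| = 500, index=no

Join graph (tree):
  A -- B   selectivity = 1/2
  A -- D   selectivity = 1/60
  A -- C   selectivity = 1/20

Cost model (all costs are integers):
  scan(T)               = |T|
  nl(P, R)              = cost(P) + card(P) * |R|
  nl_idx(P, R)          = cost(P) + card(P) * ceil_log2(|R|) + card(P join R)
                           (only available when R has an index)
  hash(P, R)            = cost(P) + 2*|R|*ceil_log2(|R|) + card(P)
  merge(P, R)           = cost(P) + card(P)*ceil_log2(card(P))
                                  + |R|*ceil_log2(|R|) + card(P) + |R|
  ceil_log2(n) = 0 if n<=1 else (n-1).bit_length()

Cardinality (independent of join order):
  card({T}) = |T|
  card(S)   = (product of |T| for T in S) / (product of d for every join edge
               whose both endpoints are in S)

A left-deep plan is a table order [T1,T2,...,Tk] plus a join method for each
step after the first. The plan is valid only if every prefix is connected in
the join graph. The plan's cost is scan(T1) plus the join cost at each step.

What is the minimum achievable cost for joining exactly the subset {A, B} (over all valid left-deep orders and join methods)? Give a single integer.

Selinger DP over subsets of {A,B}:
  {A}: scan cost=60, card=60
  {B}: scan cost=500, card=500
  {AB}: card=15000; try (A,hash)→1720, (B,merge)→5480, (A,merge)→5920, (B,hash)→9120, (A,nl_idx)→18500, (B,nl)→30060 …(+1); best=1720 via (A,hash)

1720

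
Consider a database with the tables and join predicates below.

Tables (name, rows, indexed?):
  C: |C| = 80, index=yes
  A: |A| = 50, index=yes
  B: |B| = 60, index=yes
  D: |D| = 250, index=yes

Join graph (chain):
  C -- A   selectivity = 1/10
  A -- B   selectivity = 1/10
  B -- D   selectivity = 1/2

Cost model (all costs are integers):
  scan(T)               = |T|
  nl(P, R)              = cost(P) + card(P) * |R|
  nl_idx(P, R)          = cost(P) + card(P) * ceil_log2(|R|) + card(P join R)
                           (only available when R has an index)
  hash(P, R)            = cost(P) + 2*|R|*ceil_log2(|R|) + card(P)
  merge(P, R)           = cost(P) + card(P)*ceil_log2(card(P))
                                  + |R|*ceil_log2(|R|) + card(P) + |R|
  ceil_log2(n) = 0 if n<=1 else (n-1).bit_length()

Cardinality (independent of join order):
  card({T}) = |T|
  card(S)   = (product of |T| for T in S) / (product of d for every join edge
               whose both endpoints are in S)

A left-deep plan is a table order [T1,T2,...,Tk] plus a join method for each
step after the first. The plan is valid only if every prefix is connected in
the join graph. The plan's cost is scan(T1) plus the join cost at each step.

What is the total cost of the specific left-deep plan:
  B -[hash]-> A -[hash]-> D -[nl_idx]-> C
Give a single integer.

567520

step 1: scan B: cost=60, card=60
step 2: join A via hash
    card(P join A) = 60*50/(10) = 300
    cost = 60 + 2*50*6 + 60 = 720
step 3: join D via hash
    card(P join D) = 300*250/(2) = 37500
    cost = 720 + 2*250*8 + 300 = 5020
step 4: join C via nl_idx
    card(P join C) = 37500*80/(10) = 300000
    cost = 5020 + 37500*7 + 300000 = 567520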